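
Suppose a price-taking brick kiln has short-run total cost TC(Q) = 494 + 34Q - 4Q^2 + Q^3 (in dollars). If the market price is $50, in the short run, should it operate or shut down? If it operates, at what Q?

Strip out fixed cost: VC = 34Q - 4Q^2 + Q^3. Then AVC = 34 - 4Q + Q^2 and MC = 34 - 8Q + 3Q^2.
AVC is minimized where dAVC/dQ = -4 + 2Q = 0, at Q = 2; min AVC = 34 - 4·2 + 2^2 = $30.
Because $50 ≥ $30, revenue can cover variable cost; the firm operates.
P = MC gives -16 - 8Q + 3Q^2 = 0, with roots -4/3 and 4. Take the larger (rising MC): Q* = 4.
Check: AVC at Q = 4 is $34 ≤ P, so revenue covers variable cost.
Profit = P·Q − TC = 50·4 − 630 = -$430, a loss, but smaller than the $494 fixed cost the firm would lose by shutting down.

Produce at Q = 4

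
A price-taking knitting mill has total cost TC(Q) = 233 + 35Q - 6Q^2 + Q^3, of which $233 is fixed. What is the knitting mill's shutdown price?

$26 per unit

The firm shuts down when price falls below the minimum of average variable cost. AVC = VC/Q = 35 - 6Q + Q^2.
dAVC/dQ = -6 + 2Q = 0 gives Q = 3. min AVC = 35 - 6·3 + 3^2 = 26.
So the shutdown price is $26.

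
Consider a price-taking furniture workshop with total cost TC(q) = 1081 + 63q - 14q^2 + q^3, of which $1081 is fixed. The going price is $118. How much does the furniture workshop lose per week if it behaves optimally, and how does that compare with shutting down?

Profit = -$113 at q = 11

AVC = 63 - 14q + q^2 has its minimum $14 at q = 7; price $118 clears that bar, so the firm operates.
With MC = 63 - 28q + 3q^2, P = MC on the upward-sloping part at q* = 11.
TR = 118·11 = 1298. TC = 1081 + 330 = 1411. Profit = 1298 − 1411 = -$113.
By producing, the firm covers all variable cost plus $968 of fixed cost; shutting down would lose the full $1081.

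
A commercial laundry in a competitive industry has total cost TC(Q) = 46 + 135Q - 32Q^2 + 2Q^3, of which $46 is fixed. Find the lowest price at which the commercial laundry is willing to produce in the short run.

$7 per unit

Short-run supply begins at min AVC. From VC = 135Q - 32Q^2 + 2Q^3, AVC = 135 - 32Q + 2Q^2.
At the minimum of AVC, MC = AVC. MC = 135 - 64Q + 6Q^2; setting MC = AVC gives 4Q^2 - 32Q = 0, so Q = 8. min AVC = 7.
For P < $7 the firm produces nothing.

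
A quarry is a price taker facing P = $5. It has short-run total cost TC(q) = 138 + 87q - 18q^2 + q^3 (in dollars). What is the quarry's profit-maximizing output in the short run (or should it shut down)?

Shut down

Variable cost is VC = 87q - 18q^2 + q^3, so AVC = VC/q = 87 - 18q + q^2 and MC = dTC/dq = 87 - 36q + 3q^2.
AVC hits its minimum where MC = AVC, at q = 9, giving min AVC = 87 - 18·9 + 9^2 = $6.
With P < min AVC ($5 < $6), every unit sold adds to the loss.
Shutting down limits the loss to fixed cost, $138.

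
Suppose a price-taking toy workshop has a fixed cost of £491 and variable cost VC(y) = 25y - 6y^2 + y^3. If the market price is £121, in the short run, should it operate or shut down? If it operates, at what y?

Strip out fixed cost: VC = 25y - 6y^2 + y^3. Then AVC = 25 - 6y + y^2 and MC = 25 - 12y + 3y^2.
The AVC parabola has its vertex at y = 6/2 = 3, where AVC = 25 - 6·3 + 3^2 = £16.
P = £121 exceeds min AVC = £16, so the firm stays open.
P = MC gives -96 - 12y + 3y^2 = 0, with roots -4 and 8. Take the larger (rising MC): y* = 8.
Check: AVC at y = 8 is £41 ≤ P, so revenue covers variable cost.
Profit = P·y − TC = 121·8 − 819 = £149.

Produce at y = 8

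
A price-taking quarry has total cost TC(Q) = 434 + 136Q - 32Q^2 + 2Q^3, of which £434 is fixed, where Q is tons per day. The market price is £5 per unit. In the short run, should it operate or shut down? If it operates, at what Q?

Strip out fixed cost: VC = 136Q - 32Q^2 + 2Q^3. Then AVC = 136 - 32Q + 2Q^2 and MC = 136 - 64Q + 6Q^2.
AVC is minimized where dAVC/dQ = -32 + 4Q = 0, at Q = 8; min AVC = 136 - 32·8 + 2·8^2 = £8.
Since P = £5 < min AVC = £8, price fails to cover variable cost at any output.
Shutting down limits the loss to fixed cost, £434.

Shut down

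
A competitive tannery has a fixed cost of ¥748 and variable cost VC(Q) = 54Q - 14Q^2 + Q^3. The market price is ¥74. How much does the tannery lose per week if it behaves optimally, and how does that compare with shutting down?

AVC = 54 - 14Q + Q^2 has its minimum ¥5 at Q = 7; price ¥74 clears that bar, so the firm operates.
With MC = 54 - 28Q + 3Q^2, P = MC on the upward-sloping part at Q* = 10.
TR = 74·10 = 740. TC = 748 + 140 = 888. Profit = 740 − 888 = -¥148.
By producing, the firm covers all variable cost plus ¥600 of fixed cost; shutting down would lose the full ¥748.

Profit = -¥148 at Q = 10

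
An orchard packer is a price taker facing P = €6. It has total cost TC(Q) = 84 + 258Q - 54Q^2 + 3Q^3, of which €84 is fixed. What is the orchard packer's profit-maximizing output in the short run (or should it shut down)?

Shut down

From TC, MC = TC'(Q) = 258 - 108Q + 9Q^2 and AVC = VC/Q = 258 - 54Q + 3Q^2.
The AVC parabola has its vertex at Q = 54/6 = 9, where AVC = 258 - 54·9 + 3·9^2 = €15.
P = €6 lies below min AVC = €15; no output level covers variable cost.
The firm minimizes its loss by shutting down and losing only its fixed cost of €84.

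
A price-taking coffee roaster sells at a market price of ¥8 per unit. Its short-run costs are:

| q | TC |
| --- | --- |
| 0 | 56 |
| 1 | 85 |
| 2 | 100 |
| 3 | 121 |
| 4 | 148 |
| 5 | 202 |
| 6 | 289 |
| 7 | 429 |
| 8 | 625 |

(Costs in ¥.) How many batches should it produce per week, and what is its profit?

q = 0 (shut down); profit = -¥56

Tabulate TR − TC: q=0: -56; q=1: -77; q=2: -84; q=3: -97; q=4: -116; q=5: -162; q=6: -241; q=7: -373; q=8: -561.
Profit is highest at q = 0. Equivalently, the lowest AVC in the table is 65/3 ≈ ¥21.67 at q = 3, and P = ¥8 falls below it — price never covers variable cost, so the firm shuts down and loses only its fixed cost.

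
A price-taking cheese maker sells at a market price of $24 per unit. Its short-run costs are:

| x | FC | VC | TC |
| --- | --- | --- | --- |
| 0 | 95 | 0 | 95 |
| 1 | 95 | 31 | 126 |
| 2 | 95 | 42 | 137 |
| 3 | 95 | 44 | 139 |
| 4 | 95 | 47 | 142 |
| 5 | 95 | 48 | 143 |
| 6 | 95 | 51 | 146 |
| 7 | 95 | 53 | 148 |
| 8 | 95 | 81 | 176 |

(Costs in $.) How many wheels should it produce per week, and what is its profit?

x = 7; profit = $20

Profit at each row (π = 24x − TC): x=0: -95; x=1: -102; x=2: -89; x=3: -67; x=4: -46; x=5: -23; x=6: -2; x=7: 20; x=8: 16.
Profit is maximized at x = 7. AVC there is 53/7 = $7.57 ≤ P, so producing beats shutting down (which would give -$95).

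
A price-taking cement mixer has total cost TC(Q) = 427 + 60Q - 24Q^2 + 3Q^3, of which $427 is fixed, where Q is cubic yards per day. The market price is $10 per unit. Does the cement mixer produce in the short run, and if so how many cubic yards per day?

Shut down

Strip out fixed cost: VC = 60Q - 24Q^2 + 3Q^3. Then AVC = 60 - 24Q + 3Q^2 and MC = 60 - 48Q + 9Q^2.
AVC hits its minimum where MC = AVC, at Q = 4, giving min AVC = 60 - 24·4 + 3·4^2 = $12.
P = $10 lies below min AVC = $12; no output level covers variable cost.
Best response: produce nothing and absorb the $427 fixed cost.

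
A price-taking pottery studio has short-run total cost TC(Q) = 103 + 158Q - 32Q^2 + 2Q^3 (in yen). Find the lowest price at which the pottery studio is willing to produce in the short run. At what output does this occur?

The firm shuts down when price falls below the minimum of average variable cost. AVC = VC/Q = 158 - 32Q + 2Q^2.
dAVC/dQ = -32 + 4Q = 0 gives Q = 8. min AVC = 158 - 32·8 + 2·8^2 = 30.
The firm shuts down for any P below ¥30.

¥30 per unit, at Q = 8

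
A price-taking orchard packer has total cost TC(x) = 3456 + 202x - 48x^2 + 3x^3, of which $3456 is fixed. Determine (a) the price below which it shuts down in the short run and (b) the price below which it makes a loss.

Shutdown price = $10; break-even price = $346

Shutdown price = min AVC. AVC = 202 - 48x + 3x^2, with vertex at x = 8 and minimum $10.
ATC = 3456/x + 202 - 48x + 3x^2. Setting dATC/dx = −3456/x^2 − 48 + 6x = 0 gives x = 12 (since 6·12^3 − 48·12^2 = 3456).
min ATC = 3456/12 + 202 − 48·12 + 3·12^2 = $346. That is the break-even price.
For $10 ≤ P < $346 the firm produces at a loss; below $10 it shuts down.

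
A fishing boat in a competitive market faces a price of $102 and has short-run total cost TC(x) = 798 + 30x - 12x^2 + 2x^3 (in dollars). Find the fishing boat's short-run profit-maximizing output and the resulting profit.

Profit = -$366 at x = 6

AVC = 30 - 12x + 2x^2; min AVC = $12 at x = 3. Since P = $102 ≥ min AVC, the firm produces.
MC = 30 - 24x + 6x^2. Setting P = MC and taking the root on the rising branch gives x* = 6.
TR = 102·6 = 612. TC = 798 + 180 = 978. Profit = 612 − 978 = -$366.
That loss of $366 beats the $798 the firm would lose by shutting down; producing recovers $432 of fixed cost.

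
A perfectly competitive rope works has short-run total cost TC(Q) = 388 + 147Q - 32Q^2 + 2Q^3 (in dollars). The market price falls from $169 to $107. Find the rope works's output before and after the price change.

MC = 147 - 64Q + 6Q^2; the shutdown threshold is min AVC = $19 (at Q = 8).
At P = $169 ≥ min AVC, set P = MC on the rising branch: Q = 11.
At P = $107 ≥ min AVC, set P = MC: Q = 10. The firm stays open but cuts output.

Output falls from 11 to 10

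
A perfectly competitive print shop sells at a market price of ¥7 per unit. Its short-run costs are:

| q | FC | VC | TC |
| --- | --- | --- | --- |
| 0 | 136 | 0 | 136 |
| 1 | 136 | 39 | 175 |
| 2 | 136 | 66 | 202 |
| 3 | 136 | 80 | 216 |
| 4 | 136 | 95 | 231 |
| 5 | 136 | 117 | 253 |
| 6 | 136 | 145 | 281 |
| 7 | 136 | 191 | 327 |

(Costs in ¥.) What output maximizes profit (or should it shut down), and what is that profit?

Tabulate TR − TC: q=0: -136; q=1: -168; q=2: -188; q=3: -195; q=4: -203; q=5: -218; q=6: -239; q=7: -278.
Profit is highest at q = 0. Equivalently, the lowest AVC in the table is 117/5 ≈ ¥23.40 at q = 5, and P = ¥7 falls below it — price never covers variable cost, so the firm shuts down and loses only its fixed cost.

q = 0 (shut down); profit = -¥136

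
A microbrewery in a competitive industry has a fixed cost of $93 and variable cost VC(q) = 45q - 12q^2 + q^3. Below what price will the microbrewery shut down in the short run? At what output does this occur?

Short-run supply begins at min AVC. From VC = 45q - 12q^2 + q^3, AVC = 45 - 12q + q^2.
dAVC/dq = -12 + 2q = 0 gives q = 6. min AVC = 45 - 12·6 + 6^2 = 9.
So the shutdown price is $9.

$9 per unit, at q = 6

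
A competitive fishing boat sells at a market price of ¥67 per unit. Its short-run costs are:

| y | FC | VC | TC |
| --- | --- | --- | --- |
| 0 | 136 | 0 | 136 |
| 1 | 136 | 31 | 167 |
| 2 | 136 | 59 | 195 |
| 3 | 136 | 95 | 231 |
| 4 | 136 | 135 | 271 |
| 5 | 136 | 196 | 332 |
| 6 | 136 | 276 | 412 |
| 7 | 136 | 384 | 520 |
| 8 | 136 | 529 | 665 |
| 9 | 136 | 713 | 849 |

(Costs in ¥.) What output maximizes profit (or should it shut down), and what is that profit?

Profit at each row (π = 67y − TC): y=0: -136; y=1: -100; y=2: -61; y=3: -30; y=4: -3; y=5: 3; y=6: -10; y=7: -51; y=8: -129; y=9: -246.
Profit is maximized at y = 5. AVC there is 196/5 = ¥39.20 ≤ P, so producing beats shutting down (which would give -¥136).

y = 5; profit = ¥3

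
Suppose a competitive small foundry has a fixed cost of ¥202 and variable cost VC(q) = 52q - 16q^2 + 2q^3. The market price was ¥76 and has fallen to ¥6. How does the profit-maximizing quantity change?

Output falls from 6 to 0 (the firm shuts down)

MC = 52 - 32q + 6q^2; the shutdown threshold is min AVC = ¥20 (at q = 4).
With P = ¥76 above the shutdown price, P = MC gives q = 6.
At P = ¥6 < min AVC = ¥20, price no longer covers variable cost at any output, so the firm shuts down: q = 0.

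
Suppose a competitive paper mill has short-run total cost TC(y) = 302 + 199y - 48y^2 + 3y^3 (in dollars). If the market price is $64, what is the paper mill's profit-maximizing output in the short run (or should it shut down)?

Produce at y = 9

From TC, MC = TC'(y) = 199 - 96y + 9y^2 and AVC = VC/y = 199 - 48y + 3y^2.
AVC hits its minimum where MC = AVC, at y = 8, giving min AVC = 199 - 48·8 + 3·8^2 = $7.
Since P = $64 ≥ min AVC = $7, price covers variable cost and the firm should produce.
Set P = MC: 64 = 199 - 96y + 9y^2 → 135 - 96y + 9y^2 = 0. The roots are y = 5/3 and y = 9; the profit-maximizing output is on the rising part of MC, so y* = 9.
Check: AVC at y = 9 is $10 ≤ P, so revenue covers variable cost.
Profit = P·y − TC = 64·9 − 392 = $184.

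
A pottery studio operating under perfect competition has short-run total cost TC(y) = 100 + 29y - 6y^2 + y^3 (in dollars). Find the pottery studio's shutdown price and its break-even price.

Shutdown price = $20; break-even price = $44

Shutdown price = min AVC. AVC = 29 - 6y + y^2, with vertex at y = 3 and minimum $20.
ATC = 100/y + 29 - 6y + y^2. Setting dATC/dy = −100/y^2 − 6 + 2y = 0 gives y = 5 (since 2·5^3 − 6·5^2 = 100).
min ATC = 100/5 + 29 − 6·5 + 5^2 = $44. That is the break-even price.
For $20 ≤ P < $44 the firm produces at a loss; below $20 it shuts down.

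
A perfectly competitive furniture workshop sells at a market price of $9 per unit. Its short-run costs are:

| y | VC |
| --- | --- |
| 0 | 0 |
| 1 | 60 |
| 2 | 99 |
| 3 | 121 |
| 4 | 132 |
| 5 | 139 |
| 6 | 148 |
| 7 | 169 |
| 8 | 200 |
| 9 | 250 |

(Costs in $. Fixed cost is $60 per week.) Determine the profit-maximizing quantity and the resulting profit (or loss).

y = 0 (shut down); profit = -$60

Tabulate TR − TC: y=0: -60; y=1: -111; y=2: -141; y=3: -154; y=4: -156; y=5: -154; y=6: -154; y=7: -166; y=8: -188; y=9: -229.
Profit is highest at y = 0. Equivalently, the lowest AVC in the table is 169/7 ≈ $24.14 at y = 7, and P = $9 falls below it — price never covers variable cost, so the firm shuts down and loses only its fixed cost.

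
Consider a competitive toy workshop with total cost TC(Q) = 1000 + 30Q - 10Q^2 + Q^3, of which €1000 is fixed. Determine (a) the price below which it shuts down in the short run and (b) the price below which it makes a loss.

Shutdown price = €5; break-even price = €130

Shutdown price = min AVC. AVC = 30 - 10Q + Q^2, with vertex at Q = 5 and minimum €5.
ATC = 1000/Q + 30 - 10Q + Q^2. Setting dATC/dQ = −1000/Q^2 − 10 + 2Q = 0 gives Q = 10 (since 2·10^3 − 10·10^2 = 1000).
min ATC = 1000/10 + 30 − 10·10 + 10^2 = €130. That is the break-even price.
Between these two prices the firm operates at a loss; above €130 it earns a profit.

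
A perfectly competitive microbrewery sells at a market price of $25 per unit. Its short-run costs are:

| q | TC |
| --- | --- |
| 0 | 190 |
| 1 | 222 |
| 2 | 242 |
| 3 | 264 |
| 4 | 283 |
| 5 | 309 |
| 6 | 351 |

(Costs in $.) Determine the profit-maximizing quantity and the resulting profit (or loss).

Compute π = P·q − TC at each output: q=0: -190; q=1: -197; q=2: -192; q=3: -189; q=4: -183; q=5: -184; q=6: -201.
Profit is maximized at q = 4. AVC there is 93/4 = $23.25 ≤ P, so producing beats shutting down (which would give -$190).

q = 4; profit = -$183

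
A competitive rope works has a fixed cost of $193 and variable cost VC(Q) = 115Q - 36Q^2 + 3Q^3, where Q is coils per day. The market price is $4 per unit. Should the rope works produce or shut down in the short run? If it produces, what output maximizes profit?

Strip out fixed cost: VC = 115Q - 36Q^2 + 3Q^3. Then AVC = 115 - 36Q + 3Q^2 and MC = 115 - 72Q + 9Q^2.
The AVC parabola has its vertex at Q = 36/6 = 6, where AVC = 115 - 36·6 + 3·6^2 = $7.
With P < min AVC ($4 < $7), every unit sold adds to the loss.
The firm minimizes its loss by shutting down and losing only its fixed cost of $193.

Shut down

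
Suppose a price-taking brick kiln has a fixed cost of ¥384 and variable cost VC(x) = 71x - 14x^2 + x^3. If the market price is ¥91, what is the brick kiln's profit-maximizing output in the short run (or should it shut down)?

Produce at x = 10

Variable cost is VC = 71x - 14x^2 + x^3, so AVC = VC/x = 71 - 14x + x^2 and MC = dTC/dx = 71 - 28x + 3x^2.
The AVC parabola has its vertex at x = 14/2 = 7, where AVC = 71 - 14·7 + 7^2 = ¥22.
P = ¥91 exceeds min AVC = ¥22, so the firm stays open.
Solving P = MC: -20 - 28x + 3x^2 = 0 ⇒ x = -2/3 or 10. On the upward-sloping branch, x* = 10.
Check: AVC at x = 10 is ¥31 ≤ P, so revenue covers variable cost.
Profit = P·x − TC = 91·10 − 694 = ¥216.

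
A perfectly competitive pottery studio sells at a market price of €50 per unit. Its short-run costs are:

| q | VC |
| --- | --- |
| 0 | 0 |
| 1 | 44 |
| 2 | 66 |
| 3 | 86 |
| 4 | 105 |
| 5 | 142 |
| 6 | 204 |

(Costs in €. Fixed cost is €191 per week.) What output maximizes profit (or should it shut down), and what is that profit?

q = 5; profit = -€83

Profit at each row (π = 50q − TC): q=0: -191; q=1: -185; q=2: -157; q=3: -127; q=4: -96; q=5: -83; q=6: -95.
Profit is maximized at q = 5. AVC there is 142/5 = €28.40 ≤ P, so producing beats shutting down (which would give -€191).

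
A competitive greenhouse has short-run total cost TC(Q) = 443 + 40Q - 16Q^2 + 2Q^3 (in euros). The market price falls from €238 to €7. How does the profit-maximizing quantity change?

Output falls from 9 to 0 (the firm shuts down)

AVC = 40 - 16Q + 2Q^2, minimized at Q = 4 where min AVC = €8. MC = 40 - 32Q + 6Q^2.
At P = €238 ≥ min AVC, set P = MC on the rising branch: Q = 9.
At P = €7 < min AVC = €8, price no longer covers variable cost at any output, so the firm shuts down: Q = 0.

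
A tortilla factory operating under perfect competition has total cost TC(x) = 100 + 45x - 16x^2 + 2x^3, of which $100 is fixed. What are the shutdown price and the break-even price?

Shutdown price = $13; break-even price = $35

Shutdown price = min AVC. AVC = 45 - 16x + 2x^2, with vertex at x = 4 and minimum $13.
ATC = 100/x + 45 - 16x + 2x^2. Setting dATC/dx = −100/x^2 − 16 + 4x = 0 gives x = 5 (since 4·5^3 − 16·5^2 = 100).
min ATC = 100/5 + 45 − 16·5 + 2·5^2 = $35. That is the break-even price.
Between these two prices the firm operates at a loss; above $35 it earns a profit.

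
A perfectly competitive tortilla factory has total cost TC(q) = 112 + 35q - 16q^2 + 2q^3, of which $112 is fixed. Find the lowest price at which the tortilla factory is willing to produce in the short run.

Short-run supply begins at min AVC. From VC = 35q - 16q^2 + 2q^3, AVC = 35 - 16q + 2q^2.
dAVC/dq = -16 + 4q = 0 gives q = 4. min AVC = 35 - 16·4 + 2·4^2 = 3.
So the shutdown price is $3.

$3 per unit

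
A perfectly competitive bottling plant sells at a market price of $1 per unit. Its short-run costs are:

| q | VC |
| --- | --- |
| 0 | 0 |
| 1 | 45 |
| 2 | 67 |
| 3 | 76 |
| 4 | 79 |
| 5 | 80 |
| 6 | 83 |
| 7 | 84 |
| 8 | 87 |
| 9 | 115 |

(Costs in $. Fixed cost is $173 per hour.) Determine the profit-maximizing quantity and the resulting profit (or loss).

Tabulate TR − TC: q=0: -173; q=1: -217; q=2: -238; q=3: -246; q=4: -248; q=5: -248; q=6: -250; q=7: -250; q=8: -252; q=9: -279.
Profit is highest at q = 0. Equivalently, the lowest AVC in the table is 87/8 ≈ $10.88 at q = 8, and P = $1 falls below it — price never covers variable cost, so the firm shuts down and loses only its fixed cost.

q = 0 (shut down); profit = -$173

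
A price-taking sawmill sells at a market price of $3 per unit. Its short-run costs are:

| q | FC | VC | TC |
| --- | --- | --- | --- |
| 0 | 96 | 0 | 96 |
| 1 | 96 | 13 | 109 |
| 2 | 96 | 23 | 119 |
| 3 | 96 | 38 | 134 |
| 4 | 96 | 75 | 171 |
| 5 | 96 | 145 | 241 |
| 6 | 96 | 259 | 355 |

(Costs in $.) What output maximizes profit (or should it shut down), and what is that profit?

q = 0 (shut down); profit = -$96

Tabulate TR − TC: q=0: -96; q=1: -106; q=2: -113; q=3: -125; q=4: -159; q=5: -226; q=6: -337.
Profit is highest at q = 0. Equivalently, the lowest AVC in the table is 23/2 ≈ $11.50 at q = 2, and P = $3 falls below it — price never covers variable cost, so the firm shuts down and loses only its fixed cost.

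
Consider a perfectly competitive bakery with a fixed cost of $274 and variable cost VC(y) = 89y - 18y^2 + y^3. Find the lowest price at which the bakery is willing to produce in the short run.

The firm shuts down when price falls below the minimum of average variable cost. AVC = VC/y = 89 - 18y + y^2.
dAVC/dy = -18 + 2y = 0 gives y = 9. min AVC = 89 - 18·9 + 9^2 = 8.
So the shutdown price is $8.

$8 per unit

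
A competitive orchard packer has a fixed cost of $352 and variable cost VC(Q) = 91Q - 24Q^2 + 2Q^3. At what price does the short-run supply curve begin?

Short-run supply begins at min AVC. From VC = 91Q - 24Q^2 + 2Q^3, AVC = 91 - 24Q + 2Q^2.
At the minimum of AVC, MC = AVC. MC = 91 - 48Q + 6Q^2; setting MC = AVC gives 4Q^2 - 24Q = 0, so Q = 6. min AVC = 19.
For P < $19 the firm produces nothing.

$19 per unit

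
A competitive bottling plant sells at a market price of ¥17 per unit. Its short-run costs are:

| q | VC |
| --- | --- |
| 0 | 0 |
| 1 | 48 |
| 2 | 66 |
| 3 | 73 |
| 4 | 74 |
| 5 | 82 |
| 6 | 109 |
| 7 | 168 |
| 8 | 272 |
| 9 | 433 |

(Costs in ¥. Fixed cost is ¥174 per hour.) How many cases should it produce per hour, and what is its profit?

Tabulate TR − TC: q=0: -174; q=1: -205; q=2: -206; q=3: -196; q=4: -180; q=5: -171; q=6: -181; q=7: -223; q=8: -310; q=9: -454.
Profit is maximized at q = 5. AVC there is 82/5 = ¥16.40 ≤ P, so producing beats shutting down (which would give -¥174).

q = 5; profit = -¥171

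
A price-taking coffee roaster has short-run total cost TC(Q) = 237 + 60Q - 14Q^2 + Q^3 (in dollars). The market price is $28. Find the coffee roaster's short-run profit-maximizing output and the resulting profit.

AVC = 60 - 14Q + Q^2 has its minimum $11 at Q = 7; price $28 clears that bar, so the firm operates.
MC = 60 - 28Q + 3Q^2. Setting P = MC and taking the root on the rising branch gives Q* = 8.
TR = 28·8 = 224. TC = 237 + 96 = 333. Profit = 224 − 333 = -$109.
That loss of $109 beats the $237 the firm would lose by shutting down; producing recovers $128 of fixed cost.

Profit = -$109 at Q = 8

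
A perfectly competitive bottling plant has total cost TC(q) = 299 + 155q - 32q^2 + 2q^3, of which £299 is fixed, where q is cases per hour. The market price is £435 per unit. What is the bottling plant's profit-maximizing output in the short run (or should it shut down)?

Produce at q = 14

Strip out fixed cost: VC = 155q - 32q^2 + 2q^3. Then AVC = 155 - 32q + 2q^2 and MC = 155 - 64q + 6q^2.
AVC hits its minimum where MC = AVC, at q = 8, giving min AVC = 155 - 32·8 + 2·8^2 = £27.
P = £435 exceeds min AVC = £27, so the firm stays open.
P = MC gives -280 - 64q + 6q^2 = 0, with roots -10/3 and 14. Take the larger (rising MC): q* = 14.
Check: AVC at q = 14 is £99 ≤ P, so revenue covers variable cost.
Profit = P·q − TC = 435·14 − 1685 = £4405.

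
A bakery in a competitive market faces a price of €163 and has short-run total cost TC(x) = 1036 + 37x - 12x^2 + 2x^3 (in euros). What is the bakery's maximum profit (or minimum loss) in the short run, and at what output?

Profit = -€252 at x = 7

AVC = 37 - 12x + 2x^2; min AVC = €19 at x = 3. Since P = €163 ≥ min AVC, the firm produces.
MC = 37 - 24x + 6x^2. Setting P = MC and taking the root on the rising branch gives x* = 7.
TR = 163·7 = 1141. TC = 1036 + 357 = 1393. Profit = 1141 − 1393 = -€252.
Shutting down would mean losing the fixed cost of €1036, so operating at a loss of €252 is better by €784.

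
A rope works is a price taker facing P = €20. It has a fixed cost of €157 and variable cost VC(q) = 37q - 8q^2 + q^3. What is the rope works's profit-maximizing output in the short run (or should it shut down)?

From TC, MC = TC'(q) = 37 - 16q + 3q^2 and AVC = VC/q = 37 - 8q + q^2.
AVC is minimized where dAVC/dq = -8 + 2q = 0, at q = 4; min AVC = 37 - 8·4 + 4^2 = €21.
Since P = €20 < min AVC = €21, price fails to cover variable cost at any output.
The firm minimizes its loss by shutting down and losing only its fixed cost of €157.

Shut down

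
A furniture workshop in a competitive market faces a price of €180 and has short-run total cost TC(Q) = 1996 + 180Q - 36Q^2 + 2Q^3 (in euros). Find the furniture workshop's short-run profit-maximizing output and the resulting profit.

Profit = -€268 at Q = 12

AVC = 180 - 36Q + 2Q^2; min AVC = €18 at Q = 9. Since P = €180 ≥ min AVC, the firm produces.
MC = 180 - 72Q + 6Q^2. Setting P = MC and taking the root on the rising branch gives Q* = 12.
TR = 180·12 = 2160. TC = 1996 + 432 = 2428. Profit = 2160 − 2428 = -€268.
That loss of €268 beats the €1996 the firm would lose by shutting down; producing recovers €1728 of fixed cost.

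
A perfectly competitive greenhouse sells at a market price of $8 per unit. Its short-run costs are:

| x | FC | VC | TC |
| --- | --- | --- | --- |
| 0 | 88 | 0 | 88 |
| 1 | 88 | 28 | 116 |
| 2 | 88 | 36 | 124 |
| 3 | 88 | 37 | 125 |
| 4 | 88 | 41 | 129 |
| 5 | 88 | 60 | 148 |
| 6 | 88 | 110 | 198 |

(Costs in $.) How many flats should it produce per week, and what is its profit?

x = 0 (shut down); profit = -$88

Tabulate TR − TC: x=0: -88; x=1: -108; x=2: -108; x=3: -101; x=4: -97; x=5: -108; x=6: -150.
Profit is highest at x = 0. Equivalently, the lowest AVC in the table is 41/4 ≈ $10.25 at x = 4, and P = $8 falls below it — price never covers variable cost, so the firm shuts down and loses only its fixed cost.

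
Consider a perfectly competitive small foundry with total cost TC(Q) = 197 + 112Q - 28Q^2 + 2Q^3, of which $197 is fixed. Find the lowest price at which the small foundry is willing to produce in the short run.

The firm shuts down when price falls below the minimum of average variable cost. AVC = VC/Q = 112 - 28Q + 2Q^2.
At the minimum of AVC, MC = AVC. MC = 112 - 56Q + 6Q^2; setting MC = AVC gives 4Q^2 - 28Q = 0, so Q = 7. min AVC = 14.
The firm shuts down for any P below $14.

$14 per unit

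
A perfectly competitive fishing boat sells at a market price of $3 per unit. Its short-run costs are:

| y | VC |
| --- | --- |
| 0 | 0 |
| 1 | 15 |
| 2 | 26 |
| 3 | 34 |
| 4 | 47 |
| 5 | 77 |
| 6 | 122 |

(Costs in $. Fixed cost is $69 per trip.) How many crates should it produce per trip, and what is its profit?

Tabulate TR − TC: y=0: -69; y=1: -81; y=2: -89; y=3: -94; y=4: -104; y=5: -131; y=6: -173.
Profit is highest at y = 0. Equivalently, the lowest AVC in the table is 34/3 ≈ $11.33 at y = 3, and P = $3 falls below it — price never covers variable cost, so the firm shuts down and loses only its fixed cost.

y = 0 (shut down); profit = -$69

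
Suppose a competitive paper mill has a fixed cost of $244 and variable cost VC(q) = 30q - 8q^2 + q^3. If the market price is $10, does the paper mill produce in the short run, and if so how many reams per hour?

Shut down

Strip out fixed cost: VC = 30q - 8q^2 + q^3. Then AVC = 30 - 8q + q^2 and MC = 30 - 16q + 3q^2.
AVC hits its minimum where MC = AVC, at q = 4, giving min AVC = 30 - 8·4 + 4^2 = $14.
Since P = $10 < min AVC = $14, price fails to cover variable cost at any output.
The firm minimizes its loss by shutting down and losing only its fixed cost of $244.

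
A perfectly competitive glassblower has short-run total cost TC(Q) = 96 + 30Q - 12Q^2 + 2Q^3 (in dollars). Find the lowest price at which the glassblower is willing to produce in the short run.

$12 per unit

Short-run supply begins at min AVC. From VC = 30Q - 12Q^2 + 2Q^3, AVC = 30 - 12Q + 2Q^2.
At the minimum of AVC, MC = AVC. MC = 30 - 24Q + 6Q^2; setting MC = AVC gives 4Q^2 - 12Q = 0, so Q = 3. min AVC = 12.
So the shutdown price is $12.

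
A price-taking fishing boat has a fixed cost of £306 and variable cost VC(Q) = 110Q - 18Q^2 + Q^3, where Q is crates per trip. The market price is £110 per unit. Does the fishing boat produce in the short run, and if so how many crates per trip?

Produce at Q = 12

From TC, MC = TC'(Q) = 110 - 36Q + 3Q^2 and AVC = VC/Q = 110 - 18Q + Q^2.
AVC hits its minimum where MC = AVC, at Q = 9, giving min AVC = 110 - 18·9 + 9^2 = £29.
P = £110 exceeds min AVC = £29, so the firm stays open.
P = MC gives -36Q + 3Q^2 = 0, with roots 0 and 12. Take the larger (rising MC): Q* = 12.
Check: AVC at Q = 12 is £38 ≤ P, so revenue covers variable cost.
Profit = P·Q − TC = 110·12 − 762 = £558.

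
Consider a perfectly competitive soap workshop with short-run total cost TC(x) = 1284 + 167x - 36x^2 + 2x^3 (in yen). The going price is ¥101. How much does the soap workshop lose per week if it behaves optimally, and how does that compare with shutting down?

AVC = 167 - 36x + 2x^2 has its minimum ¥5 at x = 9; price ¥101 clears that bar, so the firm operates.
With MC = 167 - 72x + 6x^2, P = MC on the upward-sloping part at x* = 11.
TR = 101·11 = 1111. TC = 1284 + 143 = 1427. Profit = 1111 − 1427 = -¥316.
That loss of ¥316 beats the ¥1284 the firm would lose by shutting down; producing recovers ¥968 of fixed cost.

Profit = -¥316 at x = 11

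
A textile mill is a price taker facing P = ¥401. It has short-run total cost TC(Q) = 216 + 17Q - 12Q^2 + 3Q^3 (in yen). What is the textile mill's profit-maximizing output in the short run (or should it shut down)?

Variable cost is VC = 17Q - 12Q^2 + 3Q^3, so AVC = VC/Q = 17 - 12Q + 3Q^2 and MC = dTC/dQ = 17 - 24Q + 9Q^2.
AVC hits its minimum where MC = AVC, at Q = 2, giving min AVC = 17 - 12·2 + 3·2^2 = ¥5.
P = ¥401 exceeds min AVC = ¥5, so the firm stays open.
P = MC gives -384 - 24Q + 9Q^2 = 0, with roots -16/3 and 8. Take the larger (rising MC): Q* = 8.
Check: AVC at Q = 8 is ¥113 ≤ P, so revenue covers variable cost.
Profit = P·Q − TC = 401·8 − 1120 = ¥2088.

Produce at Q = 8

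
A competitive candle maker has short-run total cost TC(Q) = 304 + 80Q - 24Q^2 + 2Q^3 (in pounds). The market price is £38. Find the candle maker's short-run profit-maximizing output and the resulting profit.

Profit = -£108 at Q = 7

AVC = 80 - 24Q + 2Q^2; min AVC = £8 at Q = 6. Since P = £38 ≥ min AVC, the firm produces.
MC = 80 - 48Q + 6Q^2. Setting P = MC and taking the root on the rising branch gives Q* = 7.
TR = 38·7 = 266. TC = 304 + 70 = 374. Profit = 266 − 374 = -£108.
By producing, the firm covers all variable cost plus £196 of fixed cost; shutting down would lose the full £304.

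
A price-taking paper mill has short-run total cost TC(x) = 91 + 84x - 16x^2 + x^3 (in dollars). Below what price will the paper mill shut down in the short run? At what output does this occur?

The shutdown price is the minimum of AVC. VC = 84x - 16x^2 + x^3, so AVC = 84 - 16x + x^2.
At the minimum of AVC, MC = AVC. MC = 84 - 32x + 3x^2; setting MC = AVC gives 2x^2 - 16x = 0, so x = 8. min AVC = 20.
For P < $20 the firm produces nothing.

$20 per unit, at x = 8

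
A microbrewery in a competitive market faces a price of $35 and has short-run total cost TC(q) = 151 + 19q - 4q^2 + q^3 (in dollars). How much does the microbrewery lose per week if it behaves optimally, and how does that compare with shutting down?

AVC = 19 - 4q + q^2 has its minimum $15 at q = 2; price $35 clears that bar, so the firm operates.
MC = 19 - 8q + 3q^2. Setting P = MC and taking the root on the rising branch gives q* = 4.
TR = 35·4 = 140. TC = 151 + 76 = 227. Profit = 140 − 227 = -$87.
By producing, the firm covers all variable cost plus $64 of fixed cost; shutting down would lose the full $151.

Profit = -$87 at q = 4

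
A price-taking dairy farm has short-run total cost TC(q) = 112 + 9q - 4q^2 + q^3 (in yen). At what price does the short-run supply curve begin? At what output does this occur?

¥5 per unit, at q = 2

The shutdown price is the minimum of AVC. VC = 9q - 4q^2 + q^3, so AVC = 9 - 4q + q^2.
At the minimum of AVC, MC = AVC. MC = 9 - 8q + 3q^2; setting MC = AVC gives 2q^2 - 4q = 0, so q = 2. min AVC = 5.
For P < ¥5 the firm produces nothing.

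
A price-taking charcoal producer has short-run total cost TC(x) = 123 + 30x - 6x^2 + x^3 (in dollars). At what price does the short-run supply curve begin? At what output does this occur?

$21 per unit, at x = 3

Short-run supply begins at min AVC. From VC = 30x - 6x^2 + x^3, AVC = 30 - 6x + x^2.
dAVC/dx = -6 + 2x = 0 gives x = 3. min AVC = 30 - 6·3 + 3^2 = 21.
So the shutdown price is $21.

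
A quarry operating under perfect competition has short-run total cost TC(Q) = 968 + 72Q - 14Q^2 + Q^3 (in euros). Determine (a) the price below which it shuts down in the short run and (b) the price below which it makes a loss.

Shutdown price = €23; break-even price = €127

AVC = 72 - 14Q + Q^2; minimized at Q = 7, giving min AVC = €23. That is the shutdown price.
ATC = 968/Q + 72 - 14Q + Q^2. Setting dATC/dQ = −968/Q^2 − 14 + 2Q = 0 gives Q = 11 (since 2·11^3 − 14·11^2 = 968).
min ATC = 968/11 + 72 − 14·11 + 11^2 = €127. That is the break-even price.
Between these two prices the firm operates at a loss; above €127 it earns a profit.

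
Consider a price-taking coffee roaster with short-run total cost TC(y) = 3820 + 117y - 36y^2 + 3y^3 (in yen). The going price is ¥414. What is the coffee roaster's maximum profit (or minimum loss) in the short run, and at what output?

Profit = -¥190 at y = 11

AVC = 117 - 36y + 3y^2; min AVC = ¥9 at y = 6. Since P = ¥414 ≥ min AVC, the firm produces.
With MC = 117 - 72y + 9y^2, P = MC on the upward-sloping part at y* = 11.
TR = 414·11 = 4554. TC = 3820 + 924 = 4744. Profit = 4554 − 4744 = -¥190.
That loss of ¥190 beats the ¥3820 the firm would lose by shutting down; producing recovers ¥3630 of fixed cost.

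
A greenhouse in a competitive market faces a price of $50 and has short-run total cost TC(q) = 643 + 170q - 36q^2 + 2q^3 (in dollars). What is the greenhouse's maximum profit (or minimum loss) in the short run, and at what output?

Profit = -$243 at q = 10

AVC = 170 - 36q + 2q^2 has its minimum $8 at q = 9; price $50 clears that bar, so the firm operates.
With MC = 170 - 72q + 6q^2, P = MC on the upward-sloping part at q* = 10.
TR = 50·10 = 500. TC = 643 + 100 = 743. Profit = 500 − 743 = -$243.
That loss of $243 beats the $643 the firm would lose by shutting down; producing recovers $400 of fixed cost.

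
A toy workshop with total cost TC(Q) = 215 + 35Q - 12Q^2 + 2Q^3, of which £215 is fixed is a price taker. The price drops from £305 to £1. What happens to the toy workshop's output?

MC = 35 - 24Q + 6Q^2; the shutdown threshold is min AVC = £17 (at Q = 3).
With P = £305 above the shutdown price, P = MC gives Q = 9.
At P = £1 < min AVC = £17, price no longer covers variable cost at any output, so the firm shuts down: Q = 0.

Output falls from 9 to 0 (the firm shuts down)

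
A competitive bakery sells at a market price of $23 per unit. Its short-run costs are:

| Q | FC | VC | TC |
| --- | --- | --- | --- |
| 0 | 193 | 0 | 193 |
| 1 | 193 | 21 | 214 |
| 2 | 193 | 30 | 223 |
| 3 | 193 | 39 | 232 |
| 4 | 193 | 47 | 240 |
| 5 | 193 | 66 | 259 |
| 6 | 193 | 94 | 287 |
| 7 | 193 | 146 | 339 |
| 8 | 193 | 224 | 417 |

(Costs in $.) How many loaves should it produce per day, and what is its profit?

Compute π = P·Q − TC at each output: Q=0: -193; Q=1: -191; Q=2: -177; Q=3: -163; Q=4: -148; Q=5: -144; Q=6: -149; Q=7: -178; Q=8: -233.
Profit is maximized at Q = 5. AVC there is 66/5 = $13.20 ≤ P, so producing beats shutting down (which would give -$193).

Q = 5; profit = -$144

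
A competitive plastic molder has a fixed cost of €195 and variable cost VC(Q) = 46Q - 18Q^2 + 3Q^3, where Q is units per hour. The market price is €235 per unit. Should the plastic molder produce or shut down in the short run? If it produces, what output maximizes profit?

Strip out fixed cost: VC = 46Q - 18Q^2 + 3Q^3. Then AVC = 46 - 18Q + 3Q^2 and MC = 46 - 36Q + 9Q^2.
AVC hits its minimum where MC = AVC, at Q = 3, giving min AVC = 46 - 18·3 + 3·3^2 = €19.
Because €235 ≥ €19, revenue can cover variable cost; the firm operates.
Set P = MC: 235 = 46 - 36Q + 9Q^2 → -189 - 36Q + 9Q^2 = 0. The roots are Q = -3 and Q = 7; the profit-maximizing output is on the rising part of MC, so Q* = 7.
Check: AVC at Q = 7 is €67 ≤ P, so revenue covers variable cost.
Profit = P·Q − TC = 235·7 − 664 = €981.

Produce at Q = 7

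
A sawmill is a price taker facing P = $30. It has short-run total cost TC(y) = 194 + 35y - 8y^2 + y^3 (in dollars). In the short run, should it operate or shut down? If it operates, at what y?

Variable cost is VC = 35y - 8y^2 + y^3, so AVC = VC/y = 35 - 8y + y^2 and MC = dTC/dy = 35 - 16y + 3y^2.
The AVC parabola has its vertex at y = 8/2 = 4, where AVC = 35 - 8·4 + 4^2 = $19.
Because $30 ≥ $19, revenue can cover variable cost; the firm operates.
P = MC gives 5 - 16y + 3y^2 = 0, with roots 1/3 and 5. Take the larger (rising MC): y* = 5.
Check: AVC at y = 5 is $20 ≤ P, so revenue covers variable cost.
Profit = P·y − TC = 30·5 − 294 = -$144, a loss, but smaller than the $194 fixed cost the firm would lose by shutting down.

Produce at y = 5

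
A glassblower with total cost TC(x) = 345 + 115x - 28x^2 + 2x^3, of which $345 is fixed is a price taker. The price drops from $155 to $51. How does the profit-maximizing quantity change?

MC = 115 - 56x + 6x^2; the shutdown threshold is min AVC = $17 (at x = 7).
At P = $155 ≥ min AVC, set P = MC on the rising branch: x = 10.
At P = $51 ≥ min AVC, set P = MC: x = 8. The firm stays open but cuts output.

Output falls from 10 to 8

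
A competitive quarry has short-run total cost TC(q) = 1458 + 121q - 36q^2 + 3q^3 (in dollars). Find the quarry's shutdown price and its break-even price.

Shutdown price = min AVC. AVC = 121 - 36q + 3q^2, with vertex at q = 6 and minimum $13.
ATC = 1458/q + 121 - 36q + 3q^2. Setting dATC/dq = −1458/q^2 − 36 + 6q = 0 gives q = 9 (since 6·9^3 − 36·9^2 = 1458).
min ATC = 1458/9 + 121 − 36·9 + 3·9^2 = $202. That is the break-even price.
Between these two prices the firm operates at a loss; above $202 it earns a profit.

Shutdown price = $13; break-even price = $202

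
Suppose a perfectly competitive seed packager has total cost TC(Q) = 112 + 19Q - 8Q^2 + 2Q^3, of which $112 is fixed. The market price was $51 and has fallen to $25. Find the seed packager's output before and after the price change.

MC = 19 - 16Q + 6Q^2; the shutdown threshold is min AVC = $11 (at Q = 2).
With P = $51 above the shutdown price, P = MC gives Q = 4.
At P = $25 ≥ min AVC, set P = MC: Q = 3. The firm stays open but cuts output.

Output falls from 4 to 3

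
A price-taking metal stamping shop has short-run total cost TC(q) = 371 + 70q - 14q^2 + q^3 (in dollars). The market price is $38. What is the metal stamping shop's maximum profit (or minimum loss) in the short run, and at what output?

AVC = 70 - 14q + q^2; min AVC = $21 at q = 7. Since P = $38 ≥ min AVC, the firm produces.
MC = 70 - 28q + 3q^2. Setting P = MC and taking the root on the rising branch gives q* = 8.
TR = 38·8 = 304. TC = 371 + 176 = 547. Profit = 304 − 547 = -$243.
By producing, the firm covers all variable cost plus $128 of fixed cost; shutting down would lose the full $371.

Profit = -$243 at q = 8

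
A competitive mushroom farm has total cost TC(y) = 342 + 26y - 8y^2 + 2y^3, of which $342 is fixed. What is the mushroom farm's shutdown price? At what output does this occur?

$18 per unit, at y = 2

The firm shuts down when price falls below the minimum of average variable cost. AVC = VC/y = 26 - 8y + 2y^2.
At the minimum of AVC, MC = AVC. MC = 26 - 16y + 6y^2; setting MC = AVC gives 4y^2 - 8y = 0, so y = 2. min AVC = 18.
So the shutdown price is $18.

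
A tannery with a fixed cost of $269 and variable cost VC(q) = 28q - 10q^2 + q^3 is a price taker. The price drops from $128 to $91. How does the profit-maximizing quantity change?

Output falls from 10 to 9

MC = 28 - 20q + 3q^2; the shutdown threshold is min AVC = $3 (at q = 5).
At P = $128 ≥ min AVC, set P = MC on the rising branch: q = 10.
At P = $91 ≥ min AVC, set P = MC: q = 9. The firm stays open but cuts output.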